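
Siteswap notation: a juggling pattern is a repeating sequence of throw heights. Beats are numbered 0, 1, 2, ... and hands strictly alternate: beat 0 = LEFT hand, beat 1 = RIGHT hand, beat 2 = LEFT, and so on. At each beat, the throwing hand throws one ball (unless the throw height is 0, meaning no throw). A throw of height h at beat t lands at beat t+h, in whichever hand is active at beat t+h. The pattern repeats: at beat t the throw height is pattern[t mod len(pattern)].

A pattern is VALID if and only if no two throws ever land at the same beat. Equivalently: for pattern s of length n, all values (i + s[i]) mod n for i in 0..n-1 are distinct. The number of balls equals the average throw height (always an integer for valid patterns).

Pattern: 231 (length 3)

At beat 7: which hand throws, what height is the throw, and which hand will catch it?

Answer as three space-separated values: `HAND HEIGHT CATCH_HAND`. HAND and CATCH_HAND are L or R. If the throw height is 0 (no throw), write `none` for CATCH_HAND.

Answer: R 3 L

Derivation:
Beat 7: 7 mod 2 = 1, so hand = R
Throw height = pattern[7 mod 3] = pattern[1] = 3
Lands at beat 7+3=10, 10 mod 2 = 0, so catch hand = L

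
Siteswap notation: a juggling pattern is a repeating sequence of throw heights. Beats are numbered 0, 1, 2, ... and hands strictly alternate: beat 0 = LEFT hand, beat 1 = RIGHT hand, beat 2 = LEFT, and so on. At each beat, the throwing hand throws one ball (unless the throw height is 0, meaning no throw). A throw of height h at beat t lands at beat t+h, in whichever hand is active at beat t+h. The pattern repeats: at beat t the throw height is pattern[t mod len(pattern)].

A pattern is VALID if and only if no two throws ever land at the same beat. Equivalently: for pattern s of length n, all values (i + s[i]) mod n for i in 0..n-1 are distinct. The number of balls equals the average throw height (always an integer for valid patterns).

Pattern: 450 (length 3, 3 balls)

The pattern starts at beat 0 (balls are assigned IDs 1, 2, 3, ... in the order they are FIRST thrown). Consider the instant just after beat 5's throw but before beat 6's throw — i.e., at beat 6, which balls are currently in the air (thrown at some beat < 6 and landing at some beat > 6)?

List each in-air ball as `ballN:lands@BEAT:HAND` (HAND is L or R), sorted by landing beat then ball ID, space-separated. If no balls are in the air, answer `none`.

Answer: ball3:lands@7:R ball1:lands@9:R

Derivation:
Beat 0 (L): throw ball1 h=4 -> lands@4:L; in-air after throw: [b1@4:L]
Beat 1 (R): throw ball2 h=5 -> lands@6:L; in-air after throw: [b1@4:L b2@6:L]
Beat 3 (R): throw ball3 h=4 -> lands@7:R; in-air after throw: [b1@4:L b2@6:L b3@7:R]
Beat 4 (L): throw ball1 h=5 -> lands@9:R; in-air after throw: [b2@6:L b3@7:R b1@9:R]
Beat 6 (L): throw ball2 h=4 -> lands@10:L; in-air after throw: [b3@7:R b1@9:R b2@10:L]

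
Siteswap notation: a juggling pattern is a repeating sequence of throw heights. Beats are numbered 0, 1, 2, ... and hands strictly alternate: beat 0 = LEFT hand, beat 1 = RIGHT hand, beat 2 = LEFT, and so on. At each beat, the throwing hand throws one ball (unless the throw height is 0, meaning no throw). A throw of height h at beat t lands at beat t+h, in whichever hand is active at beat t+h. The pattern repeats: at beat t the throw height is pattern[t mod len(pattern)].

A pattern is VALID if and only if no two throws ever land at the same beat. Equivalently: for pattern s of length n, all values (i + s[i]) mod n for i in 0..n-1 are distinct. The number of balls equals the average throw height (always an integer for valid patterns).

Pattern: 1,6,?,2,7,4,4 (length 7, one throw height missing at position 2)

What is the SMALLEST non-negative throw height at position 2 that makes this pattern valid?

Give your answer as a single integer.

Answer: 4

Derivation:
i=0: (0 + 1) mod 7 = 1
i=1: (1 + 6) mod 7 = 0
i=2: s[i]=? (unknown)
i=3: (3 + 2) mod 7 = 5
i=4: (4 + 7) mod 7 = 4
i=5: (5 + 4) mod 7 = 2
i=6: (6 + 4) mod 7 = 3
Known residues: [0, 1, 2, 3, 4, 5]; need a permutation of 0..6, so missing residue r = 6
Need (2 + s) mod 7 = 6; smallest s = (6 - 2) mod 7 = 4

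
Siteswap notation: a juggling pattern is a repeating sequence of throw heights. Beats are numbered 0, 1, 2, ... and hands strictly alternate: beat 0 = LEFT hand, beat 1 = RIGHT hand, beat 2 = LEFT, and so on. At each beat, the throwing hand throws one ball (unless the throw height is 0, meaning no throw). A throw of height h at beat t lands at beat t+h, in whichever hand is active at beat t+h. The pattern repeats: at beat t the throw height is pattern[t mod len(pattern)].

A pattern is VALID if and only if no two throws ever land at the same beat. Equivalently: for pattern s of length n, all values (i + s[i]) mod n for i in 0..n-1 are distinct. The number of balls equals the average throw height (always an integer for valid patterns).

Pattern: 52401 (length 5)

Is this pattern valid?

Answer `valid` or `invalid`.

i=0: (i + s[i]) mod n = (0 + 5) mod 5 = 0
i=1: (i + s[i]) mod n = (1 + 2) mod 5 = 3
i=2: (i + s[i]) mod n = (2 + 4) mod 5 = 1
i=3: (i + s[i]) mod n = (3 + 0) mod 5 = 3
i=4: (i + s[i]) mod n = (4 + 1) mod 5 = 0
Residues: [0, 3, 1, 3, 0], distinct: False

Answer: invalid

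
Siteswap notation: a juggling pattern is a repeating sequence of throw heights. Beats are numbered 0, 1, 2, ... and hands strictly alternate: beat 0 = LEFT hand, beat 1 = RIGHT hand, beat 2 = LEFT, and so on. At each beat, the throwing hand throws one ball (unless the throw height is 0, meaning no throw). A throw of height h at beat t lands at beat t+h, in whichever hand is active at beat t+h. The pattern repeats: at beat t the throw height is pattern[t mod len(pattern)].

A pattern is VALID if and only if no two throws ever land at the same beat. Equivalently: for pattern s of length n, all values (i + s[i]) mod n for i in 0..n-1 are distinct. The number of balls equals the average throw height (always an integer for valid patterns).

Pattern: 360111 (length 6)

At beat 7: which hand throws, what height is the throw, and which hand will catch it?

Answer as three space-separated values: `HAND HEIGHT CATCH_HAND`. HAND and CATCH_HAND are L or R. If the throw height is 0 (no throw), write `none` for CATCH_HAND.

Beat 7: 7 mod 2 = 1, so hand = R
Throw height = pattern[7 mod 6] = pattern[1] = 6
Lands at beat 7+6=13, 13 mod 2 = 1, so catch hand = R

Answer: R 6 R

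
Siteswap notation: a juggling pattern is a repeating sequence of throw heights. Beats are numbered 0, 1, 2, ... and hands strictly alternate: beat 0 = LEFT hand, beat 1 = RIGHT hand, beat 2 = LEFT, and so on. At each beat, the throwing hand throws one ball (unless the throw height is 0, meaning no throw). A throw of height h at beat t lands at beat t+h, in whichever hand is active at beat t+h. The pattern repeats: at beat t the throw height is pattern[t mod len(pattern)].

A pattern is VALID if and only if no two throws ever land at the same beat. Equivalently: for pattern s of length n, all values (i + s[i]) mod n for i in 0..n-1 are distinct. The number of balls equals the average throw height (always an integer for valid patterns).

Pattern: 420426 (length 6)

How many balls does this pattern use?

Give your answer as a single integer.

Pattern = [4, 2, 0, 4, 2, 6], length n = 6
  position 0: throw height = 4, running sum = 4
  position 1: throw height = 2, running sum = 6
  position 2: throw height = 0, running sum = 6
  position 3: throw height = 4, running sum = 10
  position 4: throw height = 2, running sum = 12
  position 5: throw height = 6, running sum = 18
Total sum = 18; balls = sum / n = 18 / 6 = 3

Answer: 3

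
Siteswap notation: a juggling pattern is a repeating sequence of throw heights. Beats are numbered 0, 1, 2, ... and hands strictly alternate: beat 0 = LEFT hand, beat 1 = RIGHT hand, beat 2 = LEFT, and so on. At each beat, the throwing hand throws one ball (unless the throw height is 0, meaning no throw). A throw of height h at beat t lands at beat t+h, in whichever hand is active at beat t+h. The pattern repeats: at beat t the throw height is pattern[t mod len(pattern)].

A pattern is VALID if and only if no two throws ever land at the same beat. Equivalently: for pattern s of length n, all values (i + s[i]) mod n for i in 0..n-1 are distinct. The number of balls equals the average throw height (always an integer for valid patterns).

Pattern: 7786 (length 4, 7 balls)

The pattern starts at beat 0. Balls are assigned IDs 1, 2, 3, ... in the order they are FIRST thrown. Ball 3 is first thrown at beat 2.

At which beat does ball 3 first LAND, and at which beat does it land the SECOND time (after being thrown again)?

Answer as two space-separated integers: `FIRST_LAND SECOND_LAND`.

Beat 0 (L): throw ball1 h=7 -> lands@7:R; in-air after throw: [b1@7:R]
Beat 1 (R): throw ball2 h=7 -> lands@8:L; in-air after throw: [b1@7:R b2@8:L]
Beat 2 (L): throw ball3 h=8 -> lands@10:L; in-air after throw: [b1@7:R b2@8:L b3@10:L]
Beat 3 (R): throw ball4 h=6 -> lands@9:R; in-air after throw: [b1@7:R b2@8:L b4@9:R b3@10:L]
Beat 4 (L): throw ball5 h=7 -> lands@11:R; in-air after throw: [b1@7:R b2@8:L b4@9:R b3@10:L b5@11:R]
Beat 5 (R): throw ball6 h=7 -> lands@12:L; in-air after throw: [b1@7:R b2@8:L b4@9:R b3@10:L b5@11:R b6@12:L]
Beat 6 (L): throw ball7 h=8 -> lands@14:L; in-air after throw: [b1@7:R b2@8:L b4@9:R b3@10:L b5@11:R b6@12:L b7@14:L]
Beat 7 (R): throw ball1 h=6 -> lands@13:R; in-air after throw: [b2@8:L b4@9:R b3@10:L b5@11:R b6@12:L b1@13:R b7@14:L]
Beat 8 (L): throw ball2 h=7 -> lands@15:R; in-air after throw: [b4@9:R b3@10:L b5@11:R b6@12:L b1@13:R b7@14:L b2@15:R]
Beat 9 (R): throw ball4 h=7 -> lands@16:L; in-air after throw: [b3@10:L b5@11:R b6@12:L b1@13:R b7@14:L b2@15:R b4@16:L]
Beat 10 (L): throw ball3 h=8 -> lands@18:L; in-air after throw: [b5@11:R b6@12:L b1@13:R b7@14:L b2@15:R b4@16:L b3@18:L]
Beat 11 (R): throw ball5 h=6 -> lands@17:R; in-air after throw: [b6@12:L b1@13:R b7@14:L b2@15:R b4@16:L b5@17:R b3@18:L]
Beat 12 (L): throw ball6 h=7 -> lands@19:R; in-air after throw: [b1@13:R b7@14:L b2@15:R b4@16:L b5@17:R b3@18:L b6@19:R]
Beat 13 (R): throw ball1 h=7 -> lands@20:L; in-air after throw: [b7@14:L b2@15:R b4@16:L b5@17:R b3@18:L b6@19:R b1@20:L]
Beat 14 (L): throw ball7 h=8 -> lands@22:L; in-air after throw: [b2@15:R b4@16:L b5@17:R b3@18:L b6@19:R b1@20:L b7@22:L]
Beat 15 (R): throw ball2 h=6 -> lands@21:R; in-air after throw: [b4@16:L b5@17:R b3@18:L b6@19:R b1@20:L b2@21:R b7@22:L]
Beat 16 (L): throw ball4 h=7 -> lands@23:R; in-air after throw: [b5@17:R b3@18:L b6@19:R b1@20:L b2@21:R b7@22:L b4@23:R]
Beat 17 (R): throw ball5 h=7 -> lands@24:L; in-air after throw: [b3@18:L b6@19:R b1@20:L b2@21:R b7@22:L b4@23:R b5@24:L]
Beat 18 (L): throw ball3 h=8 -> lands@26:L; in-air after throw: [b6@19:R b1@20:L b2@21:R b7@22:L b4@23:R b5@24:L b3@26:L]
Ball 3: thrown@2 h=8 -> first land @10; rethrown@10 h=8 -> second land @18

Answer: 10 18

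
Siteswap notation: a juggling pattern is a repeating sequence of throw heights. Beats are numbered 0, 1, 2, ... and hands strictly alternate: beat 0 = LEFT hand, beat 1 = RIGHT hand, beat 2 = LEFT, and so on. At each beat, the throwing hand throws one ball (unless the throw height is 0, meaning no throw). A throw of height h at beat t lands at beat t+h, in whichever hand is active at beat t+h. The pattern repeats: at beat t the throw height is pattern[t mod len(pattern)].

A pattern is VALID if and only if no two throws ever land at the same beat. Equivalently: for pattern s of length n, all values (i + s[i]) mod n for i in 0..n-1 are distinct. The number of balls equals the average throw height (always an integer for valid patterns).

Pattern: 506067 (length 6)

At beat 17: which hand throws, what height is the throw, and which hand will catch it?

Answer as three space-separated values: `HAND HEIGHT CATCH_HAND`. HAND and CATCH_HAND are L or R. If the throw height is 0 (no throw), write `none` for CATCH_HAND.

Answer: R 7 L

Derivation:
Beat 17: 17 mod 2 = 1, so hand = R
Throw height = pattern[17 mod 6] = pattern[5] = 7
Lands at beat 17+7=24, 24 mod 2 = 0, so catch hand = L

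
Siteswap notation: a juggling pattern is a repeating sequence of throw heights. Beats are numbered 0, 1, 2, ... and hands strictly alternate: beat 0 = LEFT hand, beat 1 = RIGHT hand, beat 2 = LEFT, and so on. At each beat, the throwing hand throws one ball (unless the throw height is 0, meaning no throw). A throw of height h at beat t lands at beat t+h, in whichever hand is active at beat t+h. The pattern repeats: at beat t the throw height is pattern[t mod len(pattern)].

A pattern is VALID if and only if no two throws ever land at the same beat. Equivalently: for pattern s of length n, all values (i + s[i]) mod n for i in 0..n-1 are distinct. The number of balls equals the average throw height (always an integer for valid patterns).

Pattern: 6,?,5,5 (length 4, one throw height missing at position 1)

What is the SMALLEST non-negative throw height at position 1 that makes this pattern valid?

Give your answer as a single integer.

i=0: (0 + 6) mod 4 = 2
i=1: s[i]=? (unknown)
i=2: (2 + 5) mod 4 = 3
i=3: (3 + 5) mod 4 = 0
Known residues: [0, 2, 3]; need a permutation of 0..3, so missing residue r = 1
Need (1 + s) mod 4 = 1; smallest s = (1 - 1) mod 4 = 0

Answer: 0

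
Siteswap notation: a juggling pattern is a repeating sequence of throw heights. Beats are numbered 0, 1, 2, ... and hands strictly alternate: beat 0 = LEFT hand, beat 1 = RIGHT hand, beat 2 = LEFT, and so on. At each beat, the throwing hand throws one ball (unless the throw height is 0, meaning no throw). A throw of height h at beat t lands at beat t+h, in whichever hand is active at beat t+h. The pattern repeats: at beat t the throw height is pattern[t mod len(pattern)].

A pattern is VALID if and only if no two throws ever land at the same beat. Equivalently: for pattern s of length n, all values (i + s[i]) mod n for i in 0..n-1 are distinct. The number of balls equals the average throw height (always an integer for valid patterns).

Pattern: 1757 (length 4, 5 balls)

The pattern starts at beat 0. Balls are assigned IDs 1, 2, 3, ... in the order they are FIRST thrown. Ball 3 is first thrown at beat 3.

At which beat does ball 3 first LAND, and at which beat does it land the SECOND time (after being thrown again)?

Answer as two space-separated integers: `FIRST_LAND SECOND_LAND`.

Beat 0 (L): throw ball1 h=1 -> lands@1:R; in-air after throw: [b1@1:R]
Beat 1 (R): throw ball1 h=7 -> lands@8:L; in-air after throw: [b1@8:L]
Beat 2 (L): throw ball2 h=5 -> lands@7:R; in-air after throw: [b2@7:R b1@8:L]
Beat 3 (R): throw ball3 h=7 -> lands@10:L; in-air after throw: [b2@7:R b1@8:L b3@10:L]
Beat 4 (L): throw ball4 h=1 -> lands@5:R; in-air after throw: [b4@5:R b2@7:R b1@8:L b3@10:L]
Beat 5 (R): throw ball4 h=7 -> lands@12:L; in-air after throw: [b2@7:R b1@8:L b3@10:L b4@12:L]
Beat 6 (L): throw ball5 h=5 -> lands@11:R; in-air after throw: [b2@7:R b1@8:L b3@10:L b5@11:R b4@12:L]
Beat 7 (R): throw ball2 h=7 -> lands@14:L; in-air after throw: [b1@8:L b3@10:L b5@11:R b4@12:L b2@14:L]
Beat 8 (L): throw ball1 h=1 -> lands@9:R; in-air after throw: [b1@9:R b3@10:L b5@11:R b4@12:L b2@14:L]
Beat 9 (R): throw ball1 h=7 -> lands@16:L; in-air after throw: [b3@10:L b5@11:R b4@12:L b2@14:L b1@16:L]
Beat 10 (L): throw ball3 h=5 -> lands@15:R; in-air after throw: [b5@11:R b4@12:L b2@14:L b3@15:R b1@16:L]
Beat 11 (R): throw ball5 h=7 -> lands@18:L; in-air after throw: [b4@12:L b2@14:L b3@15:R b1@16:L b5@18:L]
Beat 12 (L): throw ball4 h=1 -> lands@13:R; in-air after throw: [b4@13:R b2@14:L b3@15:R b1@16:L b5@18:L]
Beat 13 (R): throw ball4 h=7 -> lands@20:L; in-air after throw: [b2@14:L b3@15:R b1@16:L b5@18:L b4@20:L]
Ball 3: thrown@3 h=7 -> first land @10; rethrown@10 h=5 -> second land @15

Answer: 10 15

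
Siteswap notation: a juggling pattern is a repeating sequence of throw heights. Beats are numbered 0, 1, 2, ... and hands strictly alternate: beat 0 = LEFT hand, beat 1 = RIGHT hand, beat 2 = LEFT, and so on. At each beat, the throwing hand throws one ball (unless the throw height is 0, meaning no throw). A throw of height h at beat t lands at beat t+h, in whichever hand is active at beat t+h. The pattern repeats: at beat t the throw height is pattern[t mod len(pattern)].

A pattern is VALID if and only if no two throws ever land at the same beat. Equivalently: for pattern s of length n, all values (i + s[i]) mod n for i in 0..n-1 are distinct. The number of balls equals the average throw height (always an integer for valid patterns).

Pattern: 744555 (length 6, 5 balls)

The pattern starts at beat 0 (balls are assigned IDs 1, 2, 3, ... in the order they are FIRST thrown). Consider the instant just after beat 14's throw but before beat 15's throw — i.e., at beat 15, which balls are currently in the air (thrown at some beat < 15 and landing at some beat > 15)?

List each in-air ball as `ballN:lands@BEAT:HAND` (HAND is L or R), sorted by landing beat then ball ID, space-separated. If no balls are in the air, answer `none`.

Beat 0 (L): throw ball1 h=7 -> lands@7:R; in-air after throw: [b1@7:R]
Beat 1 (R): throw ball2 h=4 -> lands@5:R; in-air after throw: [b2@5:R b1@7:R]
Beat 2 (L): throw ball3 h=4 -> lands@6:L; in-air after throw: [b2@5:R b3@6:L b1@7:R]
Beat 3 (R): throw ball4 h=5 -> lands@8:L; in-air after throw: [b2@5:R b3@6:L b1@7:R b4@8:L]
Beat 4 (L): throw ball5 h=5 -> lands@9:R; in-air after throw: [b2@5:R b3@6:L b1@7:R b4@8:L b5@9:R]
Beat 5 (R): throw ball2 h=5 -> lands@10:L; in-air after throw: [b3@6:L b1@7:R b4@8:L b5@9:R b2@10:L]
Beat 6 (L): throw ball3 h=7 -> lands@13:R; in-air after throw: [b1@7:R b4@8:L b5@9:R b2@10:L b3@13:R]
Beat 7 (R): throw ball1 h=4 -> lands@11:R; in-air after throw: [b4@8:L b5@9:R b2@10:L b1@11:R b3@13:R]
Beat 8 (L): throw ball4 h=4 -> lands@12:L; in-air after throw: [b5@9:R b2@10:L b1@11:R b4@12:L b3@13:R]
Beat 9 (R): throw ball5 h=5 -> lands@14:L; in-air after throw: [b2@10:L b1@11:R b4@12:L b3@13:R b5@14:L]
Beat 10 (L): throw ball2 h=5 -> lands@15:R; in-air after throw: [b1@11:R b4@12:L b3@13:R b5@14:L b2@15:R]
Beat 11 (R): throw ball1 h=5 -> lands@16:L; in-air after throw: [b4@12:L b3@13:R b5@14:L b2@15:R b1@16:L]
Beat 12 (L): throw ball4 h=7 -> lands@19:R; in-air after throw: [b3@13:R b5@14:L b2@15:R b1@16:L b4@19:R]
Beat 13 (R): throw ball3 h=4 -> lands@17:R; in-air after throw: [b5@14:L b2@15:R b1@16:L b3@17:R b4@19:R]
Beat 14 (L): throw ball5 h=4 -> lands@18:L; in-air after throw: [b2@15:R b1@16:L b3@17:R b5@18:L b4@19:R]
Beat 15 (R): throw ball2 h=5 -> lands@20:L; in-air after throw: [b1@16:L b3@17:R b5@18:L b4@19:R b2@20:L]

Answer: ball1:lands@16:L ball3:lands@17:R ball5:lands@18:L ball4:lands@19:R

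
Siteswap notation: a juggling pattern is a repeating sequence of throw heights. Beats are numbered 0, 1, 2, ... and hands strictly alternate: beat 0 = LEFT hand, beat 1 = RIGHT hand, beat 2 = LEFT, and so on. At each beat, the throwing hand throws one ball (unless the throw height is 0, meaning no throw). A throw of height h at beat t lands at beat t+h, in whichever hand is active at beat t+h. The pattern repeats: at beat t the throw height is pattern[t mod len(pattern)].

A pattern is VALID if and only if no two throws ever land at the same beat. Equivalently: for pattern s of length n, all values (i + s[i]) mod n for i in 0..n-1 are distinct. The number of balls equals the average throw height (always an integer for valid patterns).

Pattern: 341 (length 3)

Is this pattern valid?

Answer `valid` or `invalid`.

i=0: (i + s[i]) mod n = (0 + 3) mod 3 = 0
i=1: (i + s[i]) mod n = (1 + 4) mod 3 = 2
i=2: (i + s[i]) mod n = (2 + 1) mod 3 = 0
Residues: [0, 2, 0], distinct: False

Answer: invalid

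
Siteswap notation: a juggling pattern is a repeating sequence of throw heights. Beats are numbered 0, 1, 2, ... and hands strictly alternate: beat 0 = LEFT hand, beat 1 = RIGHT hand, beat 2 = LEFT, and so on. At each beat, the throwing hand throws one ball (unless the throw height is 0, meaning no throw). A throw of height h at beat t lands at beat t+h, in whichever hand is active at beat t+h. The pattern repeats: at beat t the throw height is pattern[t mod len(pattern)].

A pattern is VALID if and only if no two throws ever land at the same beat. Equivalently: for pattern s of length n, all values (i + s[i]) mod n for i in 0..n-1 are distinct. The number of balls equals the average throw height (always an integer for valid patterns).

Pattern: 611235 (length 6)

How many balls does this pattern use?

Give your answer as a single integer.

Answer: 3

Derivation:
Pattern = [6, 1, 1, 2, 3, 5], length n = 6
  position 0: throw height = 6, running sum = 6
  position 1: throw height = 1, running sum = 7
  position 2: throw height = 1, running sum = 8
  position 3: throw height = 2, running sum = 10
  position 4: throw height = 3, running sum = 13
  position 5: throw height = 5, running sum = 18
Total sum = 18; balls = sum / n = 18 / 6 = 3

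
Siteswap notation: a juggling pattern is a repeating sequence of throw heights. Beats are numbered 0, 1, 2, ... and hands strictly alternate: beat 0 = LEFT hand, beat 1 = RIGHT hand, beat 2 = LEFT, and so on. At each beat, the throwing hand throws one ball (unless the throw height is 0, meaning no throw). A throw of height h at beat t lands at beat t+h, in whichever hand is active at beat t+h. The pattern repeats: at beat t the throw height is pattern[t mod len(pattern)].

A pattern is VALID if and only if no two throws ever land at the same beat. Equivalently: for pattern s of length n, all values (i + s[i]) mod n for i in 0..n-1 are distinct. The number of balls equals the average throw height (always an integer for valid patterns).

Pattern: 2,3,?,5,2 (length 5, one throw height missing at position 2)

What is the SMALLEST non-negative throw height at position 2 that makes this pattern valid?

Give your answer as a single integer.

i=0: (0 + 2) mod 5 = 2
i=1: (1 + 3) mod 5 = 4
i=2: s[i]=? (unknown)
i=3: (3 + 5) mod 5 = 3
i=4: (4 + 2) mod 5 = 1
Known residues: [1, 2, 3, 4]; need a permutation of 0..4, so missing residue r = 0
Need (2 + s) mod 5 = 0; smallest s = (0 - 2) mod 5 = 3

Answer: 3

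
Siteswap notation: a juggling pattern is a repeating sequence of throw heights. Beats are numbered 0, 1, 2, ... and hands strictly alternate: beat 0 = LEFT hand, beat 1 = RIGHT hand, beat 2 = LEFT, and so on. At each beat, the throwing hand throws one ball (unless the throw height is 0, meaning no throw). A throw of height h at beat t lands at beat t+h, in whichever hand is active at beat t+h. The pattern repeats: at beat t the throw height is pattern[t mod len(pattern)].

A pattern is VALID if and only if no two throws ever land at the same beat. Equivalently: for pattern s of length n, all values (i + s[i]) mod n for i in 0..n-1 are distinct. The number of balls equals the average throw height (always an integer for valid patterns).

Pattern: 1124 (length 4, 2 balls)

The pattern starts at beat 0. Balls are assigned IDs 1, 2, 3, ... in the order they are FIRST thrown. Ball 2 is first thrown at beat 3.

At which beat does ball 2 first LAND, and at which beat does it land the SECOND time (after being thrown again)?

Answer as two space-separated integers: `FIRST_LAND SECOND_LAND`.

Beat 0 (L): throw ball1 h=1 -> lands@1:R; in-air after throw: [b1@1:R]
Beat 1 (R): throw ball1 h=1 -> lands@2:L; in-air after throw: [b1@2:L]
Beat 2 (L): throw ball1 h=2 -> lands@4:L; in-air after throw: [b1@4:L]
Beat 3 (R): throw ball2 h=4 -> lands@7:R; in-air after throw: [b1@4:L b2@7:R]
Beat 4 (L): throw ball1 h=1 -> lands@5:R; in-air after throw: [b1@5:R b2@7:R]
Beat 5 (R): throw ball1 h=1 -> lands@6:L; in-air after throw: [b1@6:L b2@7:R]
Beat 6 (L): throw ball1 h=2 -> lands@8:L; in-air after throw: [b2@7:R b1@8:L]
Beat 7 (R): throw ball2 h=4 -> lands@11:R; in-air after throw: [b1@8:L b2@11:R]
Beat 8 (L): throw ball1 h=1 -> lands@9:R; in-air after throw: [b1@9:R b2@11:R]
Beat 9 (R): throw ball1 h=1 -> lands@10:L; in-air after throw: [b1@10:L b2@11:R]
Beat 10 (L): throw ball1 h=2 -> lands@12:L; in-air after throw: [b2@11:R b1@12:L]
Beat 11 (R): throw ball2 h=4 -> lands@15:R; in-air after throw: [b1@12:L b2@15:R]
Ball 2: thrown@3 h=4 -> first land @7; rethrown@7 h=4 -> second land @11

Answer: 7 11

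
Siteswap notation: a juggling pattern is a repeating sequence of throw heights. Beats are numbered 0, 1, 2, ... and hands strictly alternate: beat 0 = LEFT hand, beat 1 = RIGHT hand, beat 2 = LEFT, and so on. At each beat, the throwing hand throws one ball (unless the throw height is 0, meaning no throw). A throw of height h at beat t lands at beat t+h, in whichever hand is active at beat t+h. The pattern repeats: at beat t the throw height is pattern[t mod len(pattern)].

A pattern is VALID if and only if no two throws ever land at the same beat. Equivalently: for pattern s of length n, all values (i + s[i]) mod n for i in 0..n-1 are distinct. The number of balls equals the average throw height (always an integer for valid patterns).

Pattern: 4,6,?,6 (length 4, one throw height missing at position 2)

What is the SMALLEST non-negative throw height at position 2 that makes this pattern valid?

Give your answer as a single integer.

Answer: 0

Derivation:
i=0: (0 + 4) mod 4 = 0
i=1: (1 + 6) mod 4 = 3
i=2: s[i]=? (unknown)
i=3: (3 + 6) mod 4 = 1
Known residues: [0, 1, 3]; need a permutation of 0..3, so missing residue r = 2
Need (2 + s) mod 4 = 2; smallest s = (2 - 2) mod 4 = 0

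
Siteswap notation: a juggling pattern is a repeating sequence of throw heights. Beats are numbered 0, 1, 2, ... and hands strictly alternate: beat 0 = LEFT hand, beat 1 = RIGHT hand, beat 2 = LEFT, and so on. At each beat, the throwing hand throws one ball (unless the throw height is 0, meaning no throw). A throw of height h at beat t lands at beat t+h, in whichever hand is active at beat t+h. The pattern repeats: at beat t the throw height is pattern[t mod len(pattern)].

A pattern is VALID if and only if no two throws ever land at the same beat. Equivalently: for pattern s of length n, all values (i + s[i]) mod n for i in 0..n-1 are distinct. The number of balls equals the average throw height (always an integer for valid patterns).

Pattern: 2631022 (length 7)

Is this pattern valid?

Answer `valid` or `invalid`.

i=0: (i + s[i]) mod n = (0 + 2) mod 7 = 2
i=1: (i + s[i]) mod n = (1 + 6) mod 7 = 0
i=2: (i + s[i]) mod n = (2 + 3) mod 7 = 5
i=3: (i + s[i]) mod n = (3 + 1) mod 7 = 4
i=4: (i + s[i]) mod n = (4 + 0) mod 7 = 4
i=5: (i + s[i]) mod n = (5 + 2) mod 7 = 0
i=6: (i + s[i]) mod n = (6 + 2) mod 7 = 1
Residues: [2, 0, 5, 4, 4, 0, 1], distinct: False

Answer: invalid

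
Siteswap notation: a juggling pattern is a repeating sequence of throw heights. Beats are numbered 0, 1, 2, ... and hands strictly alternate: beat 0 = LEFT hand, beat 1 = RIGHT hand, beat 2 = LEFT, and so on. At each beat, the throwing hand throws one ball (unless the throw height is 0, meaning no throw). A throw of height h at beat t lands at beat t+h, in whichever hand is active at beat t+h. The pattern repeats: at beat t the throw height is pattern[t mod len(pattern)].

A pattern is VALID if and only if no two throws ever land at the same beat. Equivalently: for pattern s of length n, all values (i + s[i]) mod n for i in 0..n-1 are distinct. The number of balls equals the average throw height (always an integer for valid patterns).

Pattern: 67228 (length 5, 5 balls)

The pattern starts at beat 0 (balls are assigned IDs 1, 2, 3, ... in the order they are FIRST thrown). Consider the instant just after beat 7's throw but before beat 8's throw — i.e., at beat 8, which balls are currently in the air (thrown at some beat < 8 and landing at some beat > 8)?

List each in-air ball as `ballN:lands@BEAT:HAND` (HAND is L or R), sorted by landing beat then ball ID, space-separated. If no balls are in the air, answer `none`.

Answer: ball5:lands@9:R ball4:lands@11:R ball3:lands@12:L ball1:lands@13:R

Derivation:
Beat 0 (L): throw ball1 h=6 -> lands@6:L; in-air after throw: [b1@6:L]
Beat 1 (R): throw ball2 h=7 -> lands@8:L; in-air after throw: [b1@6:L b2@8:L]
Beat 2 (L): throw ball3 h=2 -> lands@4:L; in-air after throw: [b3@4:L b1@6:L b2@8:L]
Beat 3 (R): throw ball4 h=2 -> lands@5:R; in-air after throw: [b3@4:L b4@5:R b1@6:L b2@8:L]
Beat 4 (L): throw ball3 h=8 -> lands@12:L; in-air after throw: [b4@5:R b1@6:L b2@8:L b3@12:L]
Beat 5 (R): throw ball4 h=6 -> lands@11:R; in-air after throw: [b1@6:L b2@8:L b4@11:R b3@12:L]
Beat 6 (L): throw ball1 h=7 -> lands@13:R; in-air after throw: [b2@8:L b4@11:R b3@12:L b1@13:R]
Beat 7 (R): throw ball5 h=2 -> lands@9:R; in-air after throw: [b2@8:L b5@9:R b4@11:R b3@12:L b1@13:R]
Beat 8 (L): throw ball2 h=2 -> lands@10:L; in-air after throw: [b5@9:R b2@10:L b4@11:R b3@12:L b1@13:R]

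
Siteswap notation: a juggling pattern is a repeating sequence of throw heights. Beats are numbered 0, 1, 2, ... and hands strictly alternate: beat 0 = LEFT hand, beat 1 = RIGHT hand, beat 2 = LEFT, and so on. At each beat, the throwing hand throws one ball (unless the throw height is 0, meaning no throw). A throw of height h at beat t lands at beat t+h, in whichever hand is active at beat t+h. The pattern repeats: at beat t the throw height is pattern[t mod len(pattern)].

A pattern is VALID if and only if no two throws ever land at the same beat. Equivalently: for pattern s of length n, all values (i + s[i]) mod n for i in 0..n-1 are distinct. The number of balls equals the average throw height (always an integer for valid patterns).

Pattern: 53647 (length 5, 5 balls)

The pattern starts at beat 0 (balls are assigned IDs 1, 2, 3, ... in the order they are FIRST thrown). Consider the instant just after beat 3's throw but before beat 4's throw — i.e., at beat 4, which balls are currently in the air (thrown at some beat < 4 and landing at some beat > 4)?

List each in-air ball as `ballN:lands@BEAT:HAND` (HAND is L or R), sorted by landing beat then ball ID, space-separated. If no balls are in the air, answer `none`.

Beat 0 (L): throw ball1 h=5 -> lands@5:R; in-air after throw: [b1@5:R]
Beat 1 (R): throw ball2 h=3 -> lands@4:L; in-air after throw: [b2@4:L b1@5:R]
Beat 2 (L): throw ball3 h=6 -> lands@8:L; in-air after throw: [b2@4:L b1@5:R b3@8:L]
Beat 3 (R): throw ball4 h=4 -> lands@7:R; in-air after throw: [b2@4:L b1@5:R b4@7:R b3@8:L]
Beat 4 (L): throw ball2 h=7 -> lands@11:R; in-air after throw: [b1@5:R b4@7:R b3@8:L b2@11:R]

Answer: ball1:lands@5:R ball4:lands@7:R ball3:lands@8:L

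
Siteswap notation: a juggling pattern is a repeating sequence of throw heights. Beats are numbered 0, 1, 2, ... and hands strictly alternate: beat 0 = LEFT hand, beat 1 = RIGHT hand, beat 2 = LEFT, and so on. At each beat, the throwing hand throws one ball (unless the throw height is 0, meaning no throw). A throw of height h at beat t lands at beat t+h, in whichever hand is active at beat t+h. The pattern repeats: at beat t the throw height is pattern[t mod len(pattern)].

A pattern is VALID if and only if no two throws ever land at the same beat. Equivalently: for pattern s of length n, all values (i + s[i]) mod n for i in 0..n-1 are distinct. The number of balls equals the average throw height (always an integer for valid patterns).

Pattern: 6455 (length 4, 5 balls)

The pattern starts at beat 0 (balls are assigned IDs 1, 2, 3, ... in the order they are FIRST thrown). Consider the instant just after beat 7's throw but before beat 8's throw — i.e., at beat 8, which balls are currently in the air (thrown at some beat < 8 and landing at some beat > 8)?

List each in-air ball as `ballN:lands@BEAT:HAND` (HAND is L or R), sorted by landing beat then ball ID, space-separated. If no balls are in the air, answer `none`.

Answer: ball2:lands@9:R ball5:lands@10:L ball1:lands@11:R ball3:lands@12:L

Derivation:
Beat 0 (L): throw ball1 h=6 -> lands@6:L; in-air after throw: [b1@6:L]
Beat 1 (R): throw ball2 h=4 -> lands@5:R; in-air after throw: [b2@5:R b1@6:L]
Beat 2 (L): throw ball3 h=5 -> lands@7:R; in-air after throw: [b2@5:R b1@6:L b3@7:R]
Beat 3 (R): throw ball4 h=5 -> lands@8:L; in-air after throw: [b2@5:R b1@6:L b3@7:R b4@8:L]
Beat 4 (L): throw ball5 h=6 -> lands@10:L; in-air after throw: [b2@5:R b1@6:L b3@7:R b4@8:L b5@10:L]
Beat 5 (R): throw ball2 h=4 -> lands@9:R; in-air after throw: [b1@6:L b3@7:R b4@8:L b2@9:R b5@10:L]
Beat 6 (L): throw ball1 h=5 -> lands@11:R; in-air after throw: [b3@7:R b4@8:L b2@9:R b5@10:L b1@11:R]
Beat 7 (R): throw ball3 h=5 -> lands@12:L; in-air after throw: [b4@8:L b2@9:R b5@10:L b1@11:R b3@12:L]
Beat 8 (L): throw ball4 h=6 -> lands@14:L; in-air after throw: [b2@9:R b5@10:L b1@11:R b3@12:L b4@14:L]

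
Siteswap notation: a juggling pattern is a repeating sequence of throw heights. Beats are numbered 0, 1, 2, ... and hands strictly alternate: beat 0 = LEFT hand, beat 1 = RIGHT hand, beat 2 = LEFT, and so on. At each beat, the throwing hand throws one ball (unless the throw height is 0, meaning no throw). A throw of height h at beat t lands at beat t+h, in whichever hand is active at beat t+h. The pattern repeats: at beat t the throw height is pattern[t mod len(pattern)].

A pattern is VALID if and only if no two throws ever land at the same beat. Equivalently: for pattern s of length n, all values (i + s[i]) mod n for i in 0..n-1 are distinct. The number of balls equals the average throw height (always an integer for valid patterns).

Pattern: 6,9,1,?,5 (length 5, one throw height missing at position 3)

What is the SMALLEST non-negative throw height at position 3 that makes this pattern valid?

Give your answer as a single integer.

i=0: (0 + 6) mod 5 = 1
i=1: (1 + 9) mod 5 = 0
i=2: (2 + 1) mod 5 = 3
i=3: s[i]=? (unknown)
i=4: (4 + 5) mod 5 = 4
Known residues: [0, 1, 3, 4]; need a permutation of 0..4, so missing residue r = 2
Need (3 + s) mod 5 = 2; smallest s = (2 - 3) mod 5 = 4

Answer: 4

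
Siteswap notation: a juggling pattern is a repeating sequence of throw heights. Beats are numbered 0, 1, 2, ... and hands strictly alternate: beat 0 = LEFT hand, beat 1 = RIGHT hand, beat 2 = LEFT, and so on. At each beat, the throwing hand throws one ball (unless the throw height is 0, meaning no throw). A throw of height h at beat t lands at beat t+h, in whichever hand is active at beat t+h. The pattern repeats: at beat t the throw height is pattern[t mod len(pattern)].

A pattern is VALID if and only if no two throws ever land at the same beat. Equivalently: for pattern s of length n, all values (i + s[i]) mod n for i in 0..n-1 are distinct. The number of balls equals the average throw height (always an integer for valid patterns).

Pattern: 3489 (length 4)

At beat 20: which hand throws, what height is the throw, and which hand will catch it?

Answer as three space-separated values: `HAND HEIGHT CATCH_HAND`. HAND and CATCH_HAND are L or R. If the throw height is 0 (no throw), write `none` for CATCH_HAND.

Answer: L 3 R

Derivation:
Beat 20: 20 mod 2 = 0, so hand = L
Throw height = pattern[20 mod 4] = pattern[0] = 3
Lands at beat 20+3=23, 23 mod 2 = 1, so catch hand = R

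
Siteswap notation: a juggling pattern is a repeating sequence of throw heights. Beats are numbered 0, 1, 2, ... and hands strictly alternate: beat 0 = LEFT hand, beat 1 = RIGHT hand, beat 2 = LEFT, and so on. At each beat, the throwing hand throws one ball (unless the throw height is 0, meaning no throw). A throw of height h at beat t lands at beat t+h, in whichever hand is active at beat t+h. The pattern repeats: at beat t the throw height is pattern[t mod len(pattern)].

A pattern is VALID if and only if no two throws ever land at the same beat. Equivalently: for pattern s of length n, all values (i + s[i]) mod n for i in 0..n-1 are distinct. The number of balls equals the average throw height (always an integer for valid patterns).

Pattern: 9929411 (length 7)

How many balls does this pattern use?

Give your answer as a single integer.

Answer: 5

Derivation:
Pattern = [9, 9, 2, 9, 4, 1, 1], length n = 7
  position 0: throw height = 9, running sum = 9
  position 1: throw height = 9, running sum = 18
  position 2: throw height = 2, running sum = 20
  position 3: throw height = 9, running sum = 29
  position 4: throw height = 4, running sum = 33
  position 5: throw height = 1, running sum = 34
  position 6: throw height = 1, running sum = 35
Total sum = 35; balls = sum / n = 35 / 7 = 5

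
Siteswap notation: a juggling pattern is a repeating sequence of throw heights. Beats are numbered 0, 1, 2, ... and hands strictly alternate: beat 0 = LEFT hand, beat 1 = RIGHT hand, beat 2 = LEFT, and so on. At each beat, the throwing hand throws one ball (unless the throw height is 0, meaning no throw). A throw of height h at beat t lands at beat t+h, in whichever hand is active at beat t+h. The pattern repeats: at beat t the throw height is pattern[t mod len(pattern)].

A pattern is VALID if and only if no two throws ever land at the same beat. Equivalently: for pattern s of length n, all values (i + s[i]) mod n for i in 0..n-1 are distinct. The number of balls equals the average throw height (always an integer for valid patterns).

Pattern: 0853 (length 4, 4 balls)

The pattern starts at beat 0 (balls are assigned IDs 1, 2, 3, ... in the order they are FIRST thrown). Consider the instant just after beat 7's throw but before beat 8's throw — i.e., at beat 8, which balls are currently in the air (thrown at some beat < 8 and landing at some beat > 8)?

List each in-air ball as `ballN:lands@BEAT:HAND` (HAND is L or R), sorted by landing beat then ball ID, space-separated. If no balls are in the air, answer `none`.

Beat 1 (R): throw ball1 h=8 -> lands@9:R; in-air after throw: [b1@9:R]
Beat 2 (L): throw ball2 h=5 -> lands@7:R; in-air after throw: [b2@7:R b1@9:R]
Beat 3 (R): throw ball3 h=3 -> lands@6:L; in-air after throw: [b3@6:L b2@7:R b1@9:R]
Beat 5 (R): throw ball4 h=8 -> lands@13:R; in-air after throw: [b3@6:L b2@7:R b1@9:R b4@13:R]
Beat 6 (L): throw ball3 h=5 -> lands@11:R; in-air after throw: [b2@7:R b1@9:R b3@11:R b4@13:R]
Beat 7 (R): throw ball2 h=3 -> lands@10:L; in-air after throw: [b1@9:R b2@10:L b3@11:R b4@13:R]

Answer: ball1:lands@9:R ball2:lands@10:L ball3:lands@11:R ball4:lands@13:R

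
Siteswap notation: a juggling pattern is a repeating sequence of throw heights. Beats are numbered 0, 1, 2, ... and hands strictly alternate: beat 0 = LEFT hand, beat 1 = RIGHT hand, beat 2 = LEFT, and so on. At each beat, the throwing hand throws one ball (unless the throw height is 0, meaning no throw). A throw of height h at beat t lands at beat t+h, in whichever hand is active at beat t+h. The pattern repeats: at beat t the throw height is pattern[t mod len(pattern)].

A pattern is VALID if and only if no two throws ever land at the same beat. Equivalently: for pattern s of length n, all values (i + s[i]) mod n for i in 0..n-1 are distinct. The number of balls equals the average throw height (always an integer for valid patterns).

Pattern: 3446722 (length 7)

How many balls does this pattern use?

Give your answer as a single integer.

Pattern = [3, 4, 4, 6, 7, 2, 2], length n = 7
  position 0: throw height = 3, running sum = 3
  position 1: throw height = 4, running sum = 7
  position 2: throw height = 4, running sum = 11
  position 3: throw height = 6, running sum = 17
  position 4: throw height = 7, running sum = 24
  position 5: throw height = 2, running sum = 26
  position 6: throw height = 2, running sum = 28
Total sum = 28; balls = sum / n = 28 / 7 = 4

Answer: 4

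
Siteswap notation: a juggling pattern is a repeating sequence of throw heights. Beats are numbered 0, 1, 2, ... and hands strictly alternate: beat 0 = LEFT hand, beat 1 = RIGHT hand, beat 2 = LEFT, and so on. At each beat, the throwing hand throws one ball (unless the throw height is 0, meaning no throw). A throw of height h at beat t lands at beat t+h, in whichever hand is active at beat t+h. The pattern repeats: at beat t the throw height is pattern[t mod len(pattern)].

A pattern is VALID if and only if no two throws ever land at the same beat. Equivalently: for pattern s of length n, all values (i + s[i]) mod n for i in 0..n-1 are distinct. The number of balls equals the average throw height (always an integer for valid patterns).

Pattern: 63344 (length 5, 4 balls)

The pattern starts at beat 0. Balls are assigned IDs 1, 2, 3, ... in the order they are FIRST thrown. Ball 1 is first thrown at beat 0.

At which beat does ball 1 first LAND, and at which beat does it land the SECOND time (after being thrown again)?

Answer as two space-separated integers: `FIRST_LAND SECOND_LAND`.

Answer: 6 9

Derivation:
Beat 0 (L): throw ball1 h=6 -> lands@6:L; in-air after throw: [b1@6:L]
Beat 1 (R): throw ball2 h=3 -> lands@4:L; in-air after throw: [b2@4:L b1@6:L]
Beat 2 (L): throw ball3 h=3 -> lands@5:R; in-air after throw: [b2@4:L b3@5:R b1@6:L]
Beat 3 (R): throw ball4 h=4 -> lands@7:R; in-air after throw: [b2@4:L b3@5:R b1@6:L b4@7:R]
Beat 4 (L): throw ball2 h=4 -> lands@8:L; in-air after throw: [b3@5:R b1@6:L b4@7:R b2@8:L]
Beat 5 (R): throw ball3 h=6 -> lands@11:R; in-air after throw: [b1@6:L b4@7:R b2@8:L b3@11:R]
Beat 6 (L): throw ball1 h=3 -> lands@9:R; in-air after throw: [b4@7:R b2@8:L b1@9:R b3@11:R]
Beat 7 (R): throw ball4 h=3 -> lands@10:L; in-air after throw: [b2@8:L b1@9:R b4@10:L b3@11:R]
Beat 8 (L): throw ball2 h=4 -> lands@12:L; in-air after throw: [b1@9:R b4@10:L b3@11:R b2@12:L]
Beat 9 (R): throw ball1 h=4 -> lands@13:R; in-air after throw: [b4@10:L b3@11:R b2@12:L b1@13:R]
Ball 1: thrown@0 h=6 -> first land @6; rethrown@6 h=3 -> second land @9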